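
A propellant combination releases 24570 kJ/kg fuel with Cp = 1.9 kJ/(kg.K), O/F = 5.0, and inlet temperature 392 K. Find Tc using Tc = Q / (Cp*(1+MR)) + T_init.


Tc = 24570 / (1.9 * (1 + 5.0)) + 392 = 2547 K

2547 K


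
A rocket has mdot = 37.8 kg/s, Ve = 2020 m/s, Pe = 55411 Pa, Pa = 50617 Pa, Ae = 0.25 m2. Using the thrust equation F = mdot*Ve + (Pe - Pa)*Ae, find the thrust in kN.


F = 37.8 * 2020 + (55411 - 50617) * 0.25 = 77554.0 N = 77.6 kN

77.6 kN


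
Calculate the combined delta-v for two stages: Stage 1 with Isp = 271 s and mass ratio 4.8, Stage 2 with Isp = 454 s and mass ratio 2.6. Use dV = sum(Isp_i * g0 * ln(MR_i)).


dV1 = 271 * 9.81 * ln(4.8) = 4170.2 m/s
dV2 = 454 * 9.81 * ln(2.6) = 4255.6 m/s
Total dV = 4170.2 + 4255.6 = 8425.8 m/s ~ 8426 m/s

8426 m/s


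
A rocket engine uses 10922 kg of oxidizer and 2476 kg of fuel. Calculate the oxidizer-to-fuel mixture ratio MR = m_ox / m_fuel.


MR = 10922 / 2476 = 4.41

4.41


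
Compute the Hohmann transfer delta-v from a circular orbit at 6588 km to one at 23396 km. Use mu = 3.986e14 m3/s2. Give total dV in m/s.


V1 = sqrt(mu/r1) = 7778.43 m/s
dV1 = V1*(sqrt(2*r2/(r1+r2)) - 1) = 1938.59 m/s
V2 = sqrt(mu/r2) = 4127.6 m/s
dV2 = V2*(1 - sqrt(2*r1/(r1+r2))) = 1391.42 m/s
Total dV = 3330 m/s

3330 m/s


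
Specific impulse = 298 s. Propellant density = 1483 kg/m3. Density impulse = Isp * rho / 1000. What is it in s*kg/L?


rho*Isp = 298 * 1483 / 1000 = 442 s*kg/L

442 s*kg/L


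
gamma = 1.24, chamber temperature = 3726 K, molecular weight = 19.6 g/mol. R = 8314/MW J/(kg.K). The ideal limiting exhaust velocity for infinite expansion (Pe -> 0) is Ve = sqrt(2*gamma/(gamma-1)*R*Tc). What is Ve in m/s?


R = 8314 / 19.6 = 424.18 J/(kg.K)
Ve = sqrt(2 * 1.24 / (1.24 - 1) * 424.18 * 3726) = 4041 m/s

4041 m/s


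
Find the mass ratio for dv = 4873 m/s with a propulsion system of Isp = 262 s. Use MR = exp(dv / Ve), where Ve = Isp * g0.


Ve = 262 * 9.81 = 2570.22 m/s
MR = exp(4873 / 2570.22) = 6.659

6.659


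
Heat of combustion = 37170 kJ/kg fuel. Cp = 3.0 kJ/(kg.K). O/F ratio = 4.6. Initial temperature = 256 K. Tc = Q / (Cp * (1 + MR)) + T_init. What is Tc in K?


Tc = 37170 / (3.0 * (1 + 4.6)) + 256 = 2469 K

2469 K


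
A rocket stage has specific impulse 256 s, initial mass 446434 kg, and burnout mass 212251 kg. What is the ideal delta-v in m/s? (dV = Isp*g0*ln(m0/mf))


Ve = 256 * 9.81 = 2511.36 m/s
dV = 2511.36 * ln(446434/212251) = 1867 m/s

1867 m/s


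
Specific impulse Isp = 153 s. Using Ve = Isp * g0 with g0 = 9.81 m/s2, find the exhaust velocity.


Ve = Isp * g0 = 153 * 9.81 = 1500.9 m/s

1500.9 m/s


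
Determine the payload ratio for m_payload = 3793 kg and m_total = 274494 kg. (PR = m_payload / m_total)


PR = 3793 / 274494 = 0.0138

0.0138


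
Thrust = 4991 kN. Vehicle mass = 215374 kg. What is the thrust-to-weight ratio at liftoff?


TWR = 4991000 / (215374 * 9.81) = 2.36

2.36


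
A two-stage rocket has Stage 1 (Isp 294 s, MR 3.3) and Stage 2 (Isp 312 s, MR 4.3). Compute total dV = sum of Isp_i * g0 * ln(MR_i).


dV1 = 294 * 9.81 * ln(3.3) = 3443.4 m/s
dV2 = 312 * 9.81 * ln(4.3) = 4464.4 m/s
Total dV = 3443.4 + 4464.4 = 7907.8 m/s ~ 7908 m/s

7908 m/s


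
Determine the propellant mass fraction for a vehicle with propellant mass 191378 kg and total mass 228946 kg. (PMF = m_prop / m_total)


PMF = 191378 / 228946 = 0.836

0.836


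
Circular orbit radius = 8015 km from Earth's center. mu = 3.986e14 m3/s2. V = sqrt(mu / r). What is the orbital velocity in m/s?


V = sqrt(3.986e14 / 8015000) = 7052 m/s

7052 m/s


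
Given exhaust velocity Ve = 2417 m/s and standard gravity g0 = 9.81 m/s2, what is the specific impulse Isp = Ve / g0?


Isp = Ve / g0 = 2417 / 9.81 = 246.4 s

246.4 s


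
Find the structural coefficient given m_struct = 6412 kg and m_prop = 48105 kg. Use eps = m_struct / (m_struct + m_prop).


eps = 6412 / (6412 + 48105) = 0.1176

0.1176


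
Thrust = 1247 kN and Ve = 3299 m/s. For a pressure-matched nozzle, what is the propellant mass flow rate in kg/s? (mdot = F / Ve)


mdot = F / Ve = 1247000 / 3299 = 378.0 kg/s

378.0 kg/s


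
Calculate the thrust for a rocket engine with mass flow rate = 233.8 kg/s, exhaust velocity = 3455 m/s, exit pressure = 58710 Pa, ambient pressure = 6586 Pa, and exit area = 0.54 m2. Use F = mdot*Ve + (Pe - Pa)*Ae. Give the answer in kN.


F = 233.8 * 3455 + (58710 - 6586) * 0.54 = 835926.0 N = 835.9 kN

835.9 kN


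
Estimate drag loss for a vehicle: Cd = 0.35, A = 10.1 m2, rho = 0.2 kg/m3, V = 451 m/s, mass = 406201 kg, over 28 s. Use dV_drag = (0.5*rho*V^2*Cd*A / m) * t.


D = 0.5 * 0.2 * 451^2 * 0.35 * 10.1 = 71902.25 N
a = 71902.25 / 406201 = 0.177 m/s2
dV = 0.177 * 28 = 5.0 m/s

5.0 m/s


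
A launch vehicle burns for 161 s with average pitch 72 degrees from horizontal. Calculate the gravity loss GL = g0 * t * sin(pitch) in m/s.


GL = 9.81 * 161 * sin(72 deg) = 1502 m/s

1502 m/s


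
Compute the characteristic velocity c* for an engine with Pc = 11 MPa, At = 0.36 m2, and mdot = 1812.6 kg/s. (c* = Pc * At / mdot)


c* = 11e6 * 0.36 / 1812.6 = 2185 m/s

2185 m/s


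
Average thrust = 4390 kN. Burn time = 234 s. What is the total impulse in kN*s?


It = 4390 * 234 = 1027260 kN*s

1027260 kN*s


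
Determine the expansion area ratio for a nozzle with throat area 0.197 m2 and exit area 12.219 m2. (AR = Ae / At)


AR = 12.219 / 0.197 = 62.0

62.0


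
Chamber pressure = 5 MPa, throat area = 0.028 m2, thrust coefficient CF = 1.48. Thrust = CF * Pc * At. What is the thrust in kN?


F = 1.48 * 5e6 * 0.028 = 207200.0 N = 207.2 kN

207.2 kN


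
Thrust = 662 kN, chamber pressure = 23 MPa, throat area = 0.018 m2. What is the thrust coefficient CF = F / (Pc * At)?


CF = 662000 / (23e6 * 0.018) = 1.6

1.6


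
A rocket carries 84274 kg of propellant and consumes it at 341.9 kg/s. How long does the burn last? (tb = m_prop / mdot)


tb = 84274 / 341.9 = 246.5 s

246.5 s


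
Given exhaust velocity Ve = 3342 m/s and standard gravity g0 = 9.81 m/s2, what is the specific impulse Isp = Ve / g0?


Isp = Ve / g0 = 3342 / 9.81 = 340.7 s

340.7 s


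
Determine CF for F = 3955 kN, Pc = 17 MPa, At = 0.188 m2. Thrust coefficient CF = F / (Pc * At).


CF = 3955000 / (17e6 * 0.188) = 1.24

1.24


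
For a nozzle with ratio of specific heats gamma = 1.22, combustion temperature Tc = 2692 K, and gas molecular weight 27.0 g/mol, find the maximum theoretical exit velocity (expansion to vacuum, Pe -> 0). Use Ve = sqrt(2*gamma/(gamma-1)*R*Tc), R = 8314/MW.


R = 8314 / 27.0 = 307.93 J/(kg.K)
Ve = sqrt(2 * 1.22 / (1.22 - 1) * 307.93 * 2692) = 3032 m/s

3032 m/s


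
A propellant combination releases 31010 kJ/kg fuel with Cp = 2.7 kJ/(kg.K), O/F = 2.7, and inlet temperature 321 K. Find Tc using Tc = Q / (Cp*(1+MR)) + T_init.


Tc = 31010 / (2.7 * (1 + 2.7)) + 321 = 3425 K

3425 K


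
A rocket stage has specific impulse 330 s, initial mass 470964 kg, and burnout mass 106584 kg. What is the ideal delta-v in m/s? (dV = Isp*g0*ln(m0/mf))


Ve = 330 * 9.81 = 3237.3 m/s
dV = 3237.3 * ln(470964/106584) = 4810 m/s

4810 m/s


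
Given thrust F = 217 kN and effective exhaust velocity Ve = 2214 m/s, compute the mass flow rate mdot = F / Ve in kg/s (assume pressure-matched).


mdot = F / Ve = 217000 / 2214 = 98.0 kg/s

98.0 kg/s


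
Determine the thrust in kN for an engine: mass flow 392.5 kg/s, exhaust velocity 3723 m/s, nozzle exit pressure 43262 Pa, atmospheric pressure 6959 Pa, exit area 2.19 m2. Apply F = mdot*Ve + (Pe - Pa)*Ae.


F = 392.5 * 3723 + (43262 - 6959) * 2.19 = 1.5408e+06 N = 1540.8 kN

1540.8 kN


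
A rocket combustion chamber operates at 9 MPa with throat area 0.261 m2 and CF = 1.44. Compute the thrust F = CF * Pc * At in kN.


F = 1.44 * 9e6 * 0.261 = 3.3826e+06 N = 3382.6 kN

3382.6 kN


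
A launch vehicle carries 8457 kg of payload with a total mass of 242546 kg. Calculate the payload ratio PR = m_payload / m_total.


PR = 8457 / 242546 = 0.0349

0.0349


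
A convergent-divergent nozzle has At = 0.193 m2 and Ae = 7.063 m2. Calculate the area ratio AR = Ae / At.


AR = 7.063 / 0.193 = 36.6

36.6


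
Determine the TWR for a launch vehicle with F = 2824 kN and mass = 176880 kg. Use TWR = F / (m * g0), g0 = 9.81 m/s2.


TWR = 2824000 / (176880 * 9.81) = 1.63

1.63


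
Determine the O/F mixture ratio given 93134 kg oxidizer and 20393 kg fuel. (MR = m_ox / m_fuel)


MR = 93134 / 20393 = 4.57

4.57


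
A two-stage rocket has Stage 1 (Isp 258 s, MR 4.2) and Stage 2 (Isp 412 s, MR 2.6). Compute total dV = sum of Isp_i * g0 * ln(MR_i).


dV1 = 258 * 9.81 * ln(4.2) = 3632.2 m/s
dV2 = 412 * 9.81 * ln(2.6) = 3861.9 m/s
Total dV = 3632.2 + 3861.9 = 7494.1 m/s ~ 7494 m/s

7494 m/s


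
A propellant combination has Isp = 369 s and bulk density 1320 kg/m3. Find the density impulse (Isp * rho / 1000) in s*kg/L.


rho*Isp = 369 * 1320 / 1000 = 487 s*kg/L

487 s*kg/L


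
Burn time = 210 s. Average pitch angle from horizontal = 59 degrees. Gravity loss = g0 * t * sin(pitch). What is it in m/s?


GL = 9.81 * 210 * sin(59 deg) = 1766 m/s

1766 m/s


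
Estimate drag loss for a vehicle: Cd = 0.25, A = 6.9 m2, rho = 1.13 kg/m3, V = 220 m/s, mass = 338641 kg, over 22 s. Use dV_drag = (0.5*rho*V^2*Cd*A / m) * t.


D = 0.5 * 1.13 * 220^2 * 0.25 * 6.9 = 47171.85 N
a = 47171.85 / 338641 = 0.1393 m/s2
dV = 0.1393 * 22 = 3.1 m/s

3.1 m/s


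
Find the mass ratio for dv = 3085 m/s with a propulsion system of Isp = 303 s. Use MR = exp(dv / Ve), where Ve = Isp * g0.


Ve = 303 * 9.81 = 2972.43 m/s
MR = exp(3085 / 2972.43) = 2.823

2.823


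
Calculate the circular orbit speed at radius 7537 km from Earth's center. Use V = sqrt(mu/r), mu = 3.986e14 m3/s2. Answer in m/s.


V = sqrt(3.986e14 / 7537000) = 7272 m/s

7272 m/s


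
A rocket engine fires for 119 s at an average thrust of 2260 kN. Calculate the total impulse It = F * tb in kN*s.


It = 2260 * 119 = 268940 kN*s

268940 kN*s


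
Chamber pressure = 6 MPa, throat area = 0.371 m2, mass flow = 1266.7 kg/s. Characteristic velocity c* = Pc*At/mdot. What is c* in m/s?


c* = 6e6 * 0.371 / 1266.7 = 1757 m/s

1757 m/s


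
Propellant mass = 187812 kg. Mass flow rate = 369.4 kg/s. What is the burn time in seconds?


tb = 187812 / 369.4 = 508.4 s

508.4 s


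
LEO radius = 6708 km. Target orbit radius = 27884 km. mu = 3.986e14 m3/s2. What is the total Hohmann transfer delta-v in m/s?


V1 = sqrt(mu/r1) = 7708.54 m/s
dV1 = V1*(sqrt(2*r2/(r1+r2)) - 1) = 2079.07 m/s
V2 = sqrt(mu/r2) = 3780.86 m/s
dV2 = V2*(1 - sqrt(2*r1/(r1+r2))) = 1426.28 m/s
Total dV = 3505 m/s

3505 m/s


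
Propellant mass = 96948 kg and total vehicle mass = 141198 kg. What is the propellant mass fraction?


PMF = 96948 / 141198 = 0.687

0.687


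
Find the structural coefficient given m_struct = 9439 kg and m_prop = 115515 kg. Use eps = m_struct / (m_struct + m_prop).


eps = 9439 / (9439 + 115515) = 0.0755

0.0755


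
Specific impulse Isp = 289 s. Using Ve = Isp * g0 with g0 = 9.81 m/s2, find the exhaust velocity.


Ve = Isp * g0 = 289 * 9.81 = 2835.1 m/s

2835.1 m/s


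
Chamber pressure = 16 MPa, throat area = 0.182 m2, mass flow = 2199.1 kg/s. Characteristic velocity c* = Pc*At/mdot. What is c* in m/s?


c* = 16e6 * 0.182 / 2199.1 = 1324 m/s

1324 m/s


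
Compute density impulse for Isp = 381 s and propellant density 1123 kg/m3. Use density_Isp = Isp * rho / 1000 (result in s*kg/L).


rho*Isp = 381 * 1123 / 1000 = 428 s*kg/L

428 s*kg/L


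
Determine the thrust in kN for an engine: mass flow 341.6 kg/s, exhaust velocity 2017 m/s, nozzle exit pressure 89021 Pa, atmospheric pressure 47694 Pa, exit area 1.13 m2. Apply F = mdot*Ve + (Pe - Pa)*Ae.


F = 341.6 * 2017 + (89021 - 47694) * 1.13 = 735707.0 N = 735.7 kN

735.7 kN


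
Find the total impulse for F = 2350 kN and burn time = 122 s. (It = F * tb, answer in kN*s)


It = 2350 * 122 = 286700 kN*s

286700 kN*s


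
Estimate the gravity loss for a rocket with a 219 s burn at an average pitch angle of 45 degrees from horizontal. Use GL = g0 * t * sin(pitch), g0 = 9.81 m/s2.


GL = 9.81 * 219 * sin(45 deg) = 1519 m/s

1519 m/s


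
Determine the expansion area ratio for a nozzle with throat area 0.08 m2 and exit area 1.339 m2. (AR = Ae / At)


AR = 1.339 / 0.08 = 16.7

16.7


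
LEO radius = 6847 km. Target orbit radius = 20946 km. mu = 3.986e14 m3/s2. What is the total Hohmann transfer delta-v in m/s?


V1 = sqrt(mu/r1) = 7629.89 m/s
dV1 = V1*(sqrt(2*r2/(r1+r2)) - 1) = 1737.45 m/s
V2 = sqrt(mu/r2) = 4362.33 m/s
dV2 = V2*(1 - sqrt(2*r1/(r1+r2))) = 1300.25 m/s
Total dV = 3038 m/s

3038 m/s


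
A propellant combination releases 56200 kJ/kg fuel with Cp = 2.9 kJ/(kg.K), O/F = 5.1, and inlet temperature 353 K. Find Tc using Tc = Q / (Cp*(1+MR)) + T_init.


Tc = 56200 / (2.9 * (1 + 5.1)) + 353 = 3530 K

3530 K


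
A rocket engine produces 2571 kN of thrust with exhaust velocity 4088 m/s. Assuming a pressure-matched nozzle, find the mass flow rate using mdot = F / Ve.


mdot = F / Ve = 2571000 / 4088 = 628.9 kg/s

628.9 kg/s


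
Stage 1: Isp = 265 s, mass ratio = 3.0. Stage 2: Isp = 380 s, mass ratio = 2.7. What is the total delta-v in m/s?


dV1 = 265 * 9.81 * ln(3.0) = 2856.0 m/s
dV2 = 380 * 9.81 * ln(2.7) = 3702.6 m/s
Total dV = 2856.0 + 3702.6 = 6558.6 m/s ~ 6559 m/s

6559 m/s


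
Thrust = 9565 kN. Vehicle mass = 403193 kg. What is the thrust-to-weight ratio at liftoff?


TWR = 9565000 / (403193 * 9.81) = 2.42

2.42


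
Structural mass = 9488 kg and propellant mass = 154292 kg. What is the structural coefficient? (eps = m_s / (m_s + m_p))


eps = 9488 / (9488 + 154292) = 0.0579

0.0579


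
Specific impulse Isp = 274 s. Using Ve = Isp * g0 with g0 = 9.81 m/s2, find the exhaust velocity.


Ve = Isp * g0 = 274 * 9.81 = 2687.9 m/s

2687.9 m/s


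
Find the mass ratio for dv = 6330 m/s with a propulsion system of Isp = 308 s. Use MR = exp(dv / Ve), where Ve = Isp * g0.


Ve = 308 * 9.81 = 3021.48 m/s
MR = exp(6330 / 3021.48) = 8.125

8.125


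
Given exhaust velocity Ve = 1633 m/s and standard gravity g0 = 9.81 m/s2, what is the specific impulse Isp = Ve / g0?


Isp = Ve / g0 = 1633 / 9.81 = 166.5 s

166.5 s


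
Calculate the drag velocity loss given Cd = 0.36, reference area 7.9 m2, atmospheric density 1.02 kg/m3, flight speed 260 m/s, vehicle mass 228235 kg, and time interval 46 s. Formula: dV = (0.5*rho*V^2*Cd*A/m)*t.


D = 0.5 * 1.02 * 260^2 * 0.36 * 7.9 = 98049.74 N
a = 98049.74 / 228235 = 0.4296 m/s2
dV = 0.4296 * 46 = 19.8 m/s

19.8 m/s


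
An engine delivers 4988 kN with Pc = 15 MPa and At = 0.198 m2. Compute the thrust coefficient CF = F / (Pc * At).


CF = 4988000 / (15e6 * 0.198) = 1.68

1.68


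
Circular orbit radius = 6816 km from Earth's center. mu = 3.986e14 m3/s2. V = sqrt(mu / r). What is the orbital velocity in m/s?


V = sqrt(3.986e14 / 6816000) = 7647 m/s

7647 m/s


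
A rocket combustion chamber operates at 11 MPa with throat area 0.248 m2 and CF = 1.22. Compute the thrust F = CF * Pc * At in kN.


F = 1.22 * 11e6 * 0.248 = 3.3282e+06 N = 3328.2 kN

3328.2 kN


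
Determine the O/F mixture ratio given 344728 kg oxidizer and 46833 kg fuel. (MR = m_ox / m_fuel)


MR = 344728 / 46833 = 7.36

7.36


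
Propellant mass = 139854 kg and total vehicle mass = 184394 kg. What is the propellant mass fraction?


PMF = 139854 / 184394 = 0.758

0.758


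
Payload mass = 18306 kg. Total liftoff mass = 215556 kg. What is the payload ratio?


PR = 18306 / 215556 = 0.0849

0.0849


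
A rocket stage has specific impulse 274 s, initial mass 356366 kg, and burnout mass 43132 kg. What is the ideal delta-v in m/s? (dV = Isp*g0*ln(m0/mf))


Ve = 274 * 9.81 = 2687.94 m/s
dV = 2687.94 * ln(356366/43132) = 5676 m/s

5676 m/s


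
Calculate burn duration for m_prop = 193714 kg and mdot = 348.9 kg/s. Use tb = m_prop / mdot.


tb = 193714 / 348.9 = 555.2 s

555.2 s


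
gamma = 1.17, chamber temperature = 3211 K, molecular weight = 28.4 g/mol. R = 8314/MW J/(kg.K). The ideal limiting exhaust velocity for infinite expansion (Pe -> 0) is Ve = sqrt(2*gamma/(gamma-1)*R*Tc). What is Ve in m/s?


R = 8314 / 28.4 = 292.75 J/(kg.K)
Ve = sqrt(2 * 1.17 / (1.17 - 1) * 292.75 * 3211) = 3597 m/s

3597 m/s


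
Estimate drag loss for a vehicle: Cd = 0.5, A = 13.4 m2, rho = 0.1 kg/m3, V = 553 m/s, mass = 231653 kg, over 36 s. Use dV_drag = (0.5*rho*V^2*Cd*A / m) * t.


D = 0.5 * 0.1 * 553^2 * 0.5 * 13.4 = 102446.02 N
a = 102446.02 / 231653 = 0.4422 m/s2
dV = 0.4422 * 36 = 15.9 m/s

15.9 m/s


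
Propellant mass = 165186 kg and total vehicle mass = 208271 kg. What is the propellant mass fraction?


PMF = 165186 / 208271 = 0.793

0.793


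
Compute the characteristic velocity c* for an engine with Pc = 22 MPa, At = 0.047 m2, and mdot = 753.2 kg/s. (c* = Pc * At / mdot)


c* = 22e6 * 0.047 / 753.2 = 1373 m/s

1373 m/s


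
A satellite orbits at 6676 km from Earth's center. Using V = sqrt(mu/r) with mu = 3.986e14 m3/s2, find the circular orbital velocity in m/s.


V = sqrt(3.986e14 / 6676000) = 7727 m/s

7727 m/s


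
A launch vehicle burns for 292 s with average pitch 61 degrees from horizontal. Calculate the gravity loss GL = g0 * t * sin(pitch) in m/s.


GL = 9.81 * 292 * sin(61 deg) = 2505 m/s

2505 m/s


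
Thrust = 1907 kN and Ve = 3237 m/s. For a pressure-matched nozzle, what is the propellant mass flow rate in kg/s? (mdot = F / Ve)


mdot = F / Ve = 1907000 / 3237 = 589.1 kg/s

589.1 kg/s


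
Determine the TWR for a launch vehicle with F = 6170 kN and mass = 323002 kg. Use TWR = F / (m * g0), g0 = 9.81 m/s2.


TWR = 6170000 / (323002 * 9.81) = 1.95

1.95


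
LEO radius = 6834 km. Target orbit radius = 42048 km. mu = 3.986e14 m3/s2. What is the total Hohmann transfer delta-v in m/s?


V1 = sqrt(mu/r1) = 7637.15 m/s
dV1 = V1*(sqrt(2*r2/(r1+r2)) - 1) = 2380.01 m/s
V2 = sqrt(mu/r2) = 3078.9 m/s
dV2 = V2*(1 - sqrt(2*r1/(r1+r2))) = 1450.83 m/s
Total dV = 3831 m/s

3831 m/s


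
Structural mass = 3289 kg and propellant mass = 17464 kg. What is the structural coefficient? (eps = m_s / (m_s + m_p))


eps = 3289 / (3289 + 17464) = 0.1585

0.1585


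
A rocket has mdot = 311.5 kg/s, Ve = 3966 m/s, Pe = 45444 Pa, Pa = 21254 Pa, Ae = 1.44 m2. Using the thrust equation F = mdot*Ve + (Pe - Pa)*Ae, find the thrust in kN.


F = 311.5 * 3966 + (45444 - 21254) * 1.44 = 1.2702e+06 N = 1270.2 kN

1270.2 kN


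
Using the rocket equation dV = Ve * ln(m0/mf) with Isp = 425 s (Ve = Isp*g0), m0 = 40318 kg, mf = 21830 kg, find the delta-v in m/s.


Ve = 425 * 9.81 = 4169.25 m/s
dV = 4169.25 * ln(40318/21830) = 2558 m/s

2558 m/s


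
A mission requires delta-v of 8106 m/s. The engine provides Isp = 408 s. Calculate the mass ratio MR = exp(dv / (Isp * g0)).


Ve = 408 * 9.81 = 4002.48 m/s
MR = exp(8106 / 4002.48) = 7.578

7.578


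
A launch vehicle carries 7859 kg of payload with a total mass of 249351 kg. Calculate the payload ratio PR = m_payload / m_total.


PR = 7859 / 249351 = 0.0315

0.0315


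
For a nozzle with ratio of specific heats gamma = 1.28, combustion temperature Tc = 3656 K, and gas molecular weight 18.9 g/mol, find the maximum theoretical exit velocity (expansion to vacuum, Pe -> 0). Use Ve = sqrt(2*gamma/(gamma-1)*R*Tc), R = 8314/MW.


R = 8314 / 18.9 = 439.89 J/(kg.K)
Ve = sqrt(2 * 1.28 / (1.28 - 1) * 439.89 * 3656) = 3835 m/s

3835 m/s


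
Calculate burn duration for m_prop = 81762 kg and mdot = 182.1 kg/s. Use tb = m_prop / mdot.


tb = 81762 / 182.1 = 449.0 s

449.0 s


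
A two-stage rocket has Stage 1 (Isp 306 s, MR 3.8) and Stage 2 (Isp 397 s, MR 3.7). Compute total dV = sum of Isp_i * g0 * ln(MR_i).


dV1 = 306 * 9.81 * ln(3.8) = 4007.5 m/s
dV2 = 397 * 9.81 * ln(3.7) = 5095.4 m/s
Total dV = 4007.5 + 5095.4 = 9102.9 m/s ~ 9103 m/s

9103 m/s


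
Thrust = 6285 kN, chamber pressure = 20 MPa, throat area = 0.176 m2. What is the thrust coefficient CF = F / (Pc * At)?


CF = 6285000 / (20e6 * 0.176) = 1.79

1.79


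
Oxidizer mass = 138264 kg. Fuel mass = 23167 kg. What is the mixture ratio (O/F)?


MR = 138264 / 23167 = 5.97

5.97


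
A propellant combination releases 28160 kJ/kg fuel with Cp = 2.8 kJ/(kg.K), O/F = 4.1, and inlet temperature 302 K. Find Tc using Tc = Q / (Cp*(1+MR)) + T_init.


Tc = 28160 / (2.8 * (1 + 4.1)) + 302 = 2274 K

2274 K


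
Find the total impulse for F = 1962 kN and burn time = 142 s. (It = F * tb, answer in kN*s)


It = 1962 * 142 = 278604 kN*s

278604 kN*s


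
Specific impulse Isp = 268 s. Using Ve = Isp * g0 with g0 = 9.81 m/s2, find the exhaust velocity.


Ve = Isp * g0 = 268 * 9.81 = 2629.1 m/s

2629.1 m/s


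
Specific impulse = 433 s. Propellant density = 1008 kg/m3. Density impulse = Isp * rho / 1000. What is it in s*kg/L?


rho*Isp = 433 * 1008 / 1000 = 436 s*kg/L

436 s*kg/L


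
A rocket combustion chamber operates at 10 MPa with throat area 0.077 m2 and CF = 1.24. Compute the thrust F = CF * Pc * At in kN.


F = 1.24 * 10e6 * 0.077 = 954800.0 N = 954.8 kN

954.8 kN


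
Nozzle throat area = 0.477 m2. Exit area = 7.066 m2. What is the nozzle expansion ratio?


AR = 7.066 / 0.477 = 14.8

14.8


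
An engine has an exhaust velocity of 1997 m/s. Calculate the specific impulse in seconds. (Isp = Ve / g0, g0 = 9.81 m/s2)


Isp = Ve / g0 = 1997 / 9.81 = 203.6 s

203.6 s


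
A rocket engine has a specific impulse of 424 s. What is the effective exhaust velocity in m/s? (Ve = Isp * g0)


Ve = Isp * g0 = 424 * 9.81 = 4159.4 m/s

4159.4 m/s


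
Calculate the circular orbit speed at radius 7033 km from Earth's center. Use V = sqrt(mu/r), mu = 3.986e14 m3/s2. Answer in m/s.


V = sqrt(3.986e14 / 7033000) = 7528 m/s

7528 m/s


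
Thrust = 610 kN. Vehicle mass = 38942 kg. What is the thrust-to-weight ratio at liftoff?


TWR = 610000 / (38942 * 9.81) = 1.6

1.6


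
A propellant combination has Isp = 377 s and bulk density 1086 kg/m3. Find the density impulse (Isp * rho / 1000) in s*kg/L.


rho*Isp = 377 * 1086 / 1000 = 409 s*kg/L

409 s*kg/L


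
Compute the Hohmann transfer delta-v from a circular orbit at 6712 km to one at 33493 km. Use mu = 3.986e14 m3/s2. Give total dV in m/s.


V1 = sqrt(mu/r1) = 7706.24 m/s
dV1 = V1*(sqrt(2*r2/(r1+r2)) - 1) = 2240.82 m/s
V2 = sqrt(mu/r2) = 3449.78 m/s
dV2 = V2*(1 - sqrt(2*r1/(r1+r2))) = 1456.39 m/s
Total dV = 3697 m/s

3697 m/s


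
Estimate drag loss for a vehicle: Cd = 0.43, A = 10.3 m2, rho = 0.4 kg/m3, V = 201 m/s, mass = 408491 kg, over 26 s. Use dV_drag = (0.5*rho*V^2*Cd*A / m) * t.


D = 0.5 * 0.4 * 201^2 * 0.43 * 10.3 = 35787.21 N
a = 35787.21 / 408491 = 0.0876 m/s2
dV = 0.0876 * 26 = 2.3 m/s

2.3 m/s


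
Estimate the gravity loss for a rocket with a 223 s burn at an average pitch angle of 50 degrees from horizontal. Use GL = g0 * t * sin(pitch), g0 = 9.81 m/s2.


GL = 9.81 * 223 * sin(50 deg) = 1676 m/s

1676 m/s


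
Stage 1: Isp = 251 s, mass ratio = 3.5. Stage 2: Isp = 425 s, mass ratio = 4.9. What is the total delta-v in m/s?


dV1 = 251 * 9.81 * ln(3.5) = 3084.7 m/s
dV2 = 425 * 9.81 * ln(4.9) = 6625.9 m/s
Total dV = 3084.7 + 6625.9 = 9710.6 m/s ~ 9711 m/s

9711 m/s


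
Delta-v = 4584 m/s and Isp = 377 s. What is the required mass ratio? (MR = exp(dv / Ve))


Ve = 377 * 9.81 = 3698.37 m/s
MR = exp(4584 / 3698.37) = 3.454

3.454


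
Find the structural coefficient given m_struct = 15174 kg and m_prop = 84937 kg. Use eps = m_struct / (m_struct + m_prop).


eps = 15174 / (15174 + 84937) = 0.1516

0.1516


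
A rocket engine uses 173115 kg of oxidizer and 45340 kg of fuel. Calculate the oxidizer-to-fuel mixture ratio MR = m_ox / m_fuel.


MR = 173115 / 45340 = 3.82

3.82


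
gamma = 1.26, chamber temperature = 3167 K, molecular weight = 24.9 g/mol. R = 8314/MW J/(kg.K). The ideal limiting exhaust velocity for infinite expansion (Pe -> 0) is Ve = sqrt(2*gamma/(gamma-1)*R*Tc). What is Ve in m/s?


R = 8314 / 24.9 = 333.9 J/(kg.K)
Ve = sqrt(2 * 1.26 / (1.26 - 1) * 333.9 * 3167) = 3201 m/s

3201 m/s


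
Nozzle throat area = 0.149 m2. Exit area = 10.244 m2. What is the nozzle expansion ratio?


AR = 10.244 / 0.149 = 68.8

68.8


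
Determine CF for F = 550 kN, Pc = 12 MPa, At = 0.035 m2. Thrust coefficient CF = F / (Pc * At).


CF = 550000 / (12e6 * 0.035) = 1.31

1.31


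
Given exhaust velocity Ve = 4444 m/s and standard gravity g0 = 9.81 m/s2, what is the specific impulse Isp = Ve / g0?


Isp = Ve / g0 = 4444 / 9.81 = 453.0 s

453.0 s


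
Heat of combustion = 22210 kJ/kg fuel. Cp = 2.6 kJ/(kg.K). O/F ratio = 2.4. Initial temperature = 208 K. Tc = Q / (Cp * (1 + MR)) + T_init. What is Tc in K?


Tc = 22210 / (2.6 * (1 + 2.4)) + 208 = 2720 K

2720 K


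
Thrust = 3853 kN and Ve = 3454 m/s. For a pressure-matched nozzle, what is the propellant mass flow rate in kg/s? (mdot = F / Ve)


mdot = F / Ve = 3853000 / 3454 = 1115.5 kg/s

1115.5 kg/s


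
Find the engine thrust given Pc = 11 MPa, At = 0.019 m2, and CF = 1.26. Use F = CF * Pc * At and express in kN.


F = 1.26 * 11e6 * 0.019 = 263340.0 N = 263.3 kN

263.3 kN


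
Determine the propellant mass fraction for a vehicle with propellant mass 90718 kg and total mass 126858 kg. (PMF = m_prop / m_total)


PMF = 90718 / 126858 = 0.715

0.715


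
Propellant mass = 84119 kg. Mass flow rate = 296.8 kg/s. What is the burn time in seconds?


tb = 84119 / 296.8 = 283.4 s

283.4 s


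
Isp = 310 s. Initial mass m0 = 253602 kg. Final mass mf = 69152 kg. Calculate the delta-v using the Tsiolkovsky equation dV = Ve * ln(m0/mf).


Ve = 310 * 9.81 = 3041.1 m/s
dV = 3041.1 * ln(253602/69152) = 3952 m/s

3952 m/s


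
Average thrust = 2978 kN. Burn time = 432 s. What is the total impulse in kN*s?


It = 2978 * 432 = 1286496 kN*s

1286496 kN*s


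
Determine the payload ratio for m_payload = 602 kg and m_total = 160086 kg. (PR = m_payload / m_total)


PR = 602 / 160086 = 0.0038

0.0038


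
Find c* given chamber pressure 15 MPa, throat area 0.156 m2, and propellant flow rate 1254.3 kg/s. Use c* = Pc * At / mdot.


c* = 15e6 * 0.156 / 1254.3 = 1866 m/s

1866 m/s


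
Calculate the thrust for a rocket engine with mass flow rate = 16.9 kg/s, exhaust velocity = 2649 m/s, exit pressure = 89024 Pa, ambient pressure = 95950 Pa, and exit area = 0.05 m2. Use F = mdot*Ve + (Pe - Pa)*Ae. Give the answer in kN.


F = 16.9 * 2649 + (89024 - 95950) * 0.05 = 44422.0 N = 44.4 kN

44.4 kN


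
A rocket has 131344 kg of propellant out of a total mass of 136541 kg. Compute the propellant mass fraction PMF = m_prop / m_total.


PMF = 131344 / 136541 = 0.962

0.962


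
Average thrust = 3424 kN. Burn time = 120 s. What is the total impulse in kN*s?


It = 3424 * 120 = 410880 kN*s

410880 kN*s


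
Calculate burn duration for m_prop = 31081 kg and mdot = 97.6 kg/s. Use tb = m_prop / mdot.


tb = 31081 / 97.6 = 318.5 s

318.5 s


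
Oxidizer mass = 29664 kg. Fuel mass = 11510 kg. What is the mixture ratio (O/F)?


MR = 29664 / 11510 = 2.58

2.58


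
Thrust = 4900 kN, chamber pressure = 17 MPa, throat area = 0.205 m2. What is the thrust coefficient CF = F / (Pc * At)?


CF = 4900000 / (17e6 * 0.205) = 1.41

1.41


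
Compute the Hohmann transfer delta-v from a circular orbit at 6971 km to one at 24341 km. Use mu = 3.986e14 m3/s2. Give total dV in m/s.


V1 = sqrt(mu/r1) = 7561.73 m/s
dV1 = V1*(sqrt(2*r2/(r1+r2)) - 1) = 1866.93 m/s
V2 = sqrt(mu/r2) = 4046.69 m/s
dV2 = V2*(1 - sqrt(2*r1/(r1+r2))) = 1346.42 m/s
Total dV = 3213 m/s

3213 m/s


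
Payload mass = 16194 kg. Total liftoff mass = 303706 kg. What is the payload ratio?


PR = 16194 / 303706 = 0.0533

0.0533


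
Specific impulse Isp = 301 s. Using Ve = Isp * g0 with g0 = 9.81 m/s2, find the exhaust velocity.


Ve = Isp * g0 = 301 * 9.81 = 2952.8 m/s

2952.8 m/s


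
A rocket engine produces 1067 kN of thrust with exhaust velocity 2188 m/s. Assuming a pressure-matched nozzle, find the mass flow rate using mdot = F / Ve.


mdot = F / Ve = 1067000 / 2188 = 487.7 kg/s

487.7 kg/s


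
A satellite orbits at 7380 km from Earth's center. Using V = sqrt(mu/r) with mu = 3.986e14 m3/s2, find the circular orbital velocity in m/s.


V = sqrt(3.986e14 / 7380000) = 7349 m/s

7349 m/s


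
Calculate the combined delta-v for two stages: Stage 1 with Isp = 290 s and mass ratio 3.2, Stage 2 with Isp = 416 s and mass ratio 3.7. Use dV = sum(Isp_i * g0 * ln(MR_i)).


dV1 = 290 * 9.81 * ln(3.2) = 3309.0 m/s
dV2 = 416 * 9.81 * ln(3.7) = 5339.3 m/s
Total dV = 3309.0 + 5339.3 = 8648.3 m/s ~ 8648 m/s

8648 m/s


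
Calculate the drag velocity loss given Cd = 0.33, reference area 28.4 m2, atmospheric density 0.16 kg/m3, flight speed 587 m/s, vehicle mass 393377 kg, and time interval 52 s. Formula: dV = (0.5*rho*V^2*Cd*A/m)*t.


D = 0.5 * 0.16 * 587^2 * 0.33 * 28.4 = 258344.05 N
a = 258344.05 / 393377 = 0.6567 m/s2
dV = 0.6567 * 52 = 34.2 m/s

34.2 m/s


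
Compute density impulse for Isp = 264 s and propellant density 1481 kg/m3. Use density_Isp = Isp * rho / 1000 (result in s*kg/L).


rho*Isp = 264 * 1481 / 1000 = 391 s*kg/L

391 s*kg/L


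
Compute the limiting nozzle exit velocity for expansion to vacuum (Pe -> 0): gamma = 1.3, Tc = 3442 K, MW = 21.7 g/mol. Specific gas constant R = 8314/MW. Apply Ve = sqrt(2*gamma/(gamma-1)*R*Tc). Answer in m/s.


R = 8314 / 21.7 = 383.13 J/(kg.K)
Ve = sqrt(2 * 1.3 / (1.3 - 1) * 383.13 * 3442) = 3381 m/s

3381 m/s


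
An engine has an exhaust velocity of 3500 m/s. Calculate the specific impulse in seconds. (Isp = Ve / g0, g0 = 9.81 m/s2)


Isp = Ve / g0 = 3500 / 9.81 = 356.8 s

356.8 s


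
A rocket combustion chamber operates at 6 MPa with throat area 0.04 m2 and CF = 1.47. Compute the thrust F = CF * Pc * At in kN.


F = 1.47 * 6e6 * 0.04 = 352800.0 N = 352.8 kN

352.8 kN


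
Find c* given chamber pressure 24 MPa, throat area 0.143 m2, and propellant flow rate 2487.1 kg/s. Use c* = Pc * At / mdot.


c* = 24e6 * 0.143 / 2487.1 = 1380 m/s

1380 m/s


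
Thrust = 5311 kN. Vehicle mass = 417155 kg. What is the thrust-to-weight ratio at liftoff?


TWR = 5311000 / (417155 * 9.81) = 1.3

1.3


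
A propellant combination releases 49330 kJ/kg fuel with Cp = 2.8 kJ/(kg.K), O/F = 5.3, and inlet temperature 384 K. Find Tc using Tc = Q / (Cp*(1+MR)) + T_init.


Tc = 49330 / (2.8 * (1 + 5.3)) + 384 = 3180 K

3180 K


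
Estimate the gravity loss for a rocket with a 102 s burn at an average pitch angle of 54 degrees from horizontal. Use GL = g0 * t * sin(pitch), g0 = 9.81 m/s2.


GL = 9.81 * 102 * sin(54 deg) = 810 m/s

810 m/s


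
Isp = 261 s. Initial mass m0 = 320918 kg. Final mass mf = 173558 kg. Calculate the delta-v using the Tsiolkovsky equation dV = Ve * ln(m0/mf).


Ve = 261 * 9.81 = 2560.41 m/s
dV = 2560.41 * ln(320918/173558) = 1574 m/s

1574 m/s


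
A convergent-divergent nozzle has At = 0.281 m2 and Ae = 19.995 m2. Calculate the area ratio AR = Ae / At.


AR = 19.995 / 0.281 = 71.2

71.2


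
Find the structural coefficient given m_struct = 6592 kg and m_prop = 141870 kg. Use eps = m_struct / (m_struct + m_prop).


eps = 6592 / (6592 + 141870) = 0.0444

0.0444


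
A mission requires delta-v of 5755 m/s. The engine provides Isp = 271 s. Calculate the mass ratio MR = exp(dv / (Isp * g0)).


Ve = 271 * 9.81 = 2658.51 m/s
MR = exp(5755 / 2658.51) = 8.712

8.712


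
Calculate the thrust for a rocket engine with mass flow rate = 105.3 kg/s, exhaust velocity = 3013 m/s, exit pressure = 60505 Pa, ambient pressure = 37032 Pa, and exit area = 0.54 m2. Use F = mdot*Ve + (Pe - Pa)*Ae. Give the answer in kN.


F = 105.3 * 3013 + (60505 - 37032) * 0.54 = 329944.0 N = 329.9 kN

329.9 kN


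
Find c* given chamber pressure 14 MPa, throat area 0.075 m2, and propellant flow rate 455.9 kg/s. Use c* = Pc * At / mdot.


c* = 14e6 * 0.075 / 455.9 = 2303 m/s

2303 m/s


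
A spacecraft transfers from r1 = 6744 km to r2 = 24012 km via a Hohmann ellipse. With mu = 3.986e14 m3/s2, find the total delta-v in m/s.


V1 = sqrt(mu/r1) = 7687.94 m/s
dV1 = V1*(sqrt(2*r2/(r1+r2)) - 1) = 1918.76 m/s
V2 = sqrt(mu/r2) = 4074.31 m/s
dV2 = V2*(1 - sqrt(2*r1/(r1+r2))) = 1376.18 m/s
Total dV = 3295 m/s

3295 m/s


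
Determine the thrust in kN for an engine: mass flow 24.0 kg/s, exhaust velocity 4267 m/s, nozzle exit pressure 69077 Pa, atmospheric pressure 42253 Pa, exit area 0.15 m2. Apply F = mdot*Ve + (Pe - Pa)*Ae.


F = 24.0 * 4267 + (69077 - 42253) * 0.15 = 106432.0 N = 106.4 kN

106.4 kN


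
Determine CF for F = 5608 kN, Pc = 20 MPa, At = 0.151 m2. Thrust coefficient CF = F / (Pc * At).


CF = 5608000 / (20e6 * 0.151) = 1.86

1.86


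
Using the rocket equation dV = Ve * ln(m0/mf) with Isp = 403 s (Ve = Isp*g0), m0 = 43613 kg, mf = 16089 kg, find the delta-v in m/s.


Ve = 403 * 9.81 = 3953.43 m/s
dV = 3953.43 * ln(43613/16089) = 3942 m/s

3942 m/s


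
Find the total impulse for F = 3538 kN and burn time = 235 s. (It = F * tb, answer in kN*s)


It = 3538 * 235 = 831430 kN*s

831430 kN*s


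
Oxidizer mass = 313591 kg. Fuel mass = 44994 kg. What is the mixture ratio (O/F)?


MR = 313591 / 44994 = 6.97

6.97


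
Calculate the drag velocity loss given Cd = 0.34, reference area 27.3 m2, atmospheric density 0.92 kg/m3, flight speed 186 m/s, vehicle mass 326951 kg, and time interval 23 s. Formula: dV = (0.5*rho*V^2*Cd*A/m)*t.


D = 0.5 * 0.92 * 186^2 * 0.34 * 27.3 = 147715.23 N
a = 147715.23 / 326951 = 0.4518 m/s2
dV = 0.4518 * 23 = 10.4 m/s

10.4 m/s


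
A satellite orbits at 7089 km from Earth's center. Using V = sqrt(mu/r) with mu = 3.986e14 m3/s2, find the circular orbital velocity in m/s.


V = sqrt(3.986e14 / 7089000) = 7499 m/s

7499 m/s


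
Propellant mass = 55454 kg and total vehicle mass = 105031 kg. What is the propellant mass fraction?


PMF = 55454 / 105031 = 0.528

0.528


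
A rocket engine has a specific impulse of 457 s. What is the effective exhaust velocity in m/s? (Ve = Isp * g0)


Ve = Isp * g0 = 457 * 9.81 = 4483.2 m/s

4483.2 m/s


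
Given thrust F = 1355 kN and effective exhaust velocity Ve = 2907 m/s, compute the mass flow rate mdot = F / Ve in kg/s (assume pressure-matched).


mdot = F / Ve = 1355000 / 2907 = 466.1 kg/s

466.1 kg/s


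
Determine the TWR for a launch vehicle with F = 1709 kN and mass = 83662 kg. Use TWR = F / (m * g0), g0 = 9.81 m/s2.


TWR = 1709000 / (83662 * 9.81) = 2.08

2.08


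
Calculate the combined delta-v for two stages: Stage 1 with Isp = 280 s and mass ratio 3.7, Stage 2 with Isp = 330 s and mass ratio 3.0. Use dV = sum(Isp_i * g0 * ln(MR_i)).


dV1 = 280 * 9.81 * ln(3.7) = 3593.7 m/s
dV2 = 330 * 9.81 * ln(3.0) = 3556.5 m/s
Total dV = 3593.7 + 3556.5 = 7150.2 m/s ~ 7150 m/s

7150 m/s


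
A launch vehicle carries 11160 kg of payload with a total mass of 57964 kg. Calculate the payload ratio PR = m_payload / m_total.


PR = 11160 / 57964 = 0.1925

0.1925


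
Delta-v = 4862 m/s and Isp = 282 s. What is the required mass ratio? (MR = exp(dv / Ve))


Ve = 282 * 9.81 = 2766.42 m/s
MR = exp(4862 / 2766.42) = 5.798

5.798


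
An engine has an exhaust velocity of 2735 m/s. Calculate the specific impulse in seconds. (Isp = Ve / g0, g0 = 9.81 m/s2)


Isp = Ve / g0 = 2735 / 9.81 = 278.8 s

278.8 s


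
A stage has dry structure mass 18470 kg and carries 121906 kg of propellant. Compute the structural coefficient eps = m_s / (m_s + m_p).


eps = 18470 / (18470 + 121906) = 0.1316

0.1316


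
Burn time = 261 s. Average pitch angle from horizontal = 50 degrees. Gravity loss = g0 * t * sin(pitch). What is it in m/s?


GL = 9.81 * 261 * sin(50 deg) = 1961 m/s

1961 m/s


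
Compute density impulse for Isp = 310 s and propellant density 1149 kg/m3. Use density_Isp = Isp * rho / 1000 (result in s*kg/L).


rho*Isp = 310 * 1149 / 1000 = 356 s*kg/L

356 s*kg/L


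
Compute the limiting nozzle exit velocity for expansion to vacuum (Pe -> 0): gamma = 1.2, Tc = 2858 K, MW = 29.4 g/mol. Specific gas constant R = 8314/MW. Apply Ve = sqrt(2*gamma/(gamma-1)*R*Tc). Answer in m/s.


R = 8314 / 29.4 = 282.79 J/(kg.K)
Ve = sqrt(2 * 1.2 / (1.2 - 1) * 282.79 * 2858) = 3114 m/s

3114 m/s


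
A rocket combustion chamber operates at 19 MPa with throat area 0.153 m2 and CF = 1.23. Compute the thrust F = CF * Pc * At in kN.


F = 1.23 * 19e6 * 0.153 = 3.5756e+06 N = 3575.6 kN

3575.6 kN


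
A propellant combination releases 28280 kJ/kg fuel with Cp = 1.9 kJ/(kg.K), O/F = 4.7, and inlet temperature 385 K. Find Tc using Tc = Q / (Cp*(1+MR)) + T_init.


Tc = 28280 / (1.9 * (1 + 4.7)) + 385 = 2996 K

2996 K


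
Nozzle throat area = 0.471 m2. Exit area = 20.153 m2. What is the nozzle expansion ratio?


AR = 20.153 / 0.471 = 42.8

42.8


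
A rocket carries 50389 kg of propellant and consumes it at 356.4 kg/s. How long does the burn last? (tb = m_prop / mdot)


tb = 50389 / 356.4 = 141.4 s

141.4 s


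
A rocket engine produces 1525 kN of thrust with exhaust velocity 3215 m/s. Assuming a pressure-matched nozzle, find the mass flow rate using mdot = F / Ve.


mdot = F / Ve = 1525000 / 3215 = 474.3 kg/s

474.3 kg/s


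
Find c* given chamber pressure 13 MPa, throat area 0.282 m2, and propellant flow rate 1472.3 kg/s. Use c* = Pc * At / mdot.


c* = 13e6 * 0.282 / 1472.3 = 2490 m/s

2490 m/s


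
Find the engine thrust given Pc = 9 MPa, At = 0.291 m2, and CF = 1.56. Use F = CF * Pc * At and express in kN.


F = 1.56 * 9e6 * 0.291 = 4.0856e+06 N = 4085.6 kN

4085.6 kN


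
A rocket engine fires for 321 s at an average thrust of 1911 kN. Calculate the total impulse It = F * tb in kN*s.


It = 1911 * 321 = 613431 kN*s

613431 kN*s


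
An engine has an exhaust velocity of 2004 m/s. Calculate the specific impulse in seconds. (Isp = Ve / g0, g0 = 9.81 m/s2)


Isp = Ve / g0 = 2004 / 9.81 = 204.3 s

204.3 s


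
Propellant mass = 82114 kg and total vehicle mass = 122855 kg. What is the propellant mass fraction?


PMF = 82114 / 122855 = 0.668

0.668


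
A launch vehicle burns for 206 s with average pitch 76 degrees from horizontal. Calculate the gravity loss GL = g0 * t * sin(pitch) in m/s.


GL = 9.81 * 206 * sin(76 deg) = 1961 m/s

1961 m/s


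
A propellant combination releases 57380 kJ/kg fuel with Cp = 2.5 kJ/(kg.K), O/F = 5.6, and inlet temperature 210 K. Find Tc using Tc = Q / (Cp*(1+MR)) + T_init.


Tc = 57380 / (2.5 * (1 + 5.6)) + 210 = 3688 K

3688 K


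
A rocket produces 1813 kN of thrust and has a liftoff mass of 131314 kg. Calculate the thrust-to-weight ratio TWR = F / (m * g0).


TWR = 1813000 / (131314 * 9.81) = 1.41

1.41


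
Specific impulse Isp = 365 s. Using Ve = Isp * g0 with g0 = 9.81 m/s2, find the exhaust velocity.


Ve = Isp * g0 = 365 * 9.81 = 3580.7 m/s

3580.7 m/s


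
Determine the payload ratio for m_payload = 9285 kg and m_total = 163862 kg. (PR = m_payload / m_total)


PR = 9285 / 163862 = 0.0567

0.0567


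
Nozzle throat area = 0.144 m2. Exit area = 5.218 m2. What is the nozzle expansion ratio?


AR = 5.218 / 0.144 = 36.2

36.2


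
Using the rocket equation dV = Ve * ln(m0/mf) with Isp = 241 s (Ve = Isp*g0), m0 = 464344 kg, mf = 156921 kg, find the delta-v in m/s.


Ve = 241 * 9.81 = 2364.21 m/s
dV = 2364.21 * ln(464344/156921) = 2565 m/s

2565 m/s
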